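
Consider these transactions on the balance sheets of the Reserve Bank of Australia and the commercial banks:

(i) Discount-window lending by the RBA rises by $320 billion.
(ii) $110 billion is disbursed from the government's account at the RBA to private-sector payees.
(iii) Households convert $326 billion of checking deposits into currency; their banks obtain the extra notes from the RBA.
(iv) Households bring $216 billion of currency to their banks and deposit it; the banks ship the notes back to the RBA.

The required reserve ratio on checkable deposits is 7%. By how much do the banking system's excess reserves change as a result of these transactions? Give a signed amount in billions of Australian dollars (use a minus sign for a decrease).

Discount-window loan $320 billion: reserves +$320B, deposits 0.
Government spending $110 billion: reserves +$110B, deposits +$110B.
Currency withdrawal $326 billion: reserves −$326B, deposits −$326B.
Currency deposit $216 billion: reserves +$216B, deposits +$216B.
Totals: Δreserves = +$320B, Δdeposits = 0.
Δrequired reserves = 7% × 0 = 0.
Δexcess reserves = Δreserves − Δrequired = +$320B − (0) = +$320 billion.

+$320 billion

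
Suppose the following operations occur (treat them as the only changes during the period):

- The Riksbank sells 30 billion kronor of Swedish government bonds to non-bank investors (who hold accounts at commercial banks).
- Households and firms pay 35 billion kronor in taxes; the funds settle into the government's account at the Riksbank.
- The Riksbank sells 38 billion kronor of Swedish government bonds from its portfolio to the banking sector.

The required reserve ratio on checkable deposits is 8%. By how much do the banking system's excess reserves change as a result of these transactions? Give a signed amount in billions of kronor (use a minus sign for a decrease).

-97.8 billion

Asset sale (to non-banks) 30 billion kronor: reserves −30B, deposits −30B.
Government account inflow 35 billion kronor: reserves −35B, deposits −35B.
OMO sale (to banks) 38 billion kronor: reserves −38B, deposits 0.
Totals: Δreserves = −103B, Δdeposits = −65B.
Δrequired reserves = 8% × −65B = −5.2B.
Δexcess reserves = Δreserves − Δrequired = −103B − (−5.2B) = -97.8 billion.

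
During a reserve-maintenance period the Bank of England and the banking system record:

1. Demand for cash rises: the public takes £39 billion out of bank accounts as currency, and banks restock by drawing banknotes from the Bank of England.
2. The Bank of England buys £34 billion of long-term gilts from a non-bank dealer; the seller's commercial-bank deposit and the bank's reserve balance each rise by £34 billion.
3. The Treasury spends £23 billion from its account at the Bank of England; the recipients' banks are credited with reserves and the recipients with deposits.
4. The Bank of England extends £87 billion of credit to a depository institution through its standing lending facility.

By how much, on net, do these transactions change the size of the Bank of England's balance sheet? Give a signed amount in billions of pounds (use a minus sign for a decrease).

+£121 billion

Bank of England balance sheet:
  Assets:      Securities +£34B, Loans to banks +£87B
  Liabilities: Bank reserves +£105B, Currency in circulation +£39B, Government deposits −£23B
Commercial banking system:
  Assets:      Reserves at CB +£105B
  Liabilities: Checkable deposits +£18B, Borrowings from CB +£87B
Change in total Bank of England assets = +£121 billion.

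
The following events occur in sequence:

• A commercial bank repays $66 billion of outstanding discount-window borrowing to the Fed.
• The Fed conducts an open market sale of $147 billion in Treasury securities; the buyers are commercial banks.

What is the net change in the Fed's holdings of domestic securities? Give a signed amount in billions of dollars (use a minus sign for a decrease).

-$147 billion

Discount-window repayment $66 billion: the Fed's securities portfolio is untouched → 0.
OMO sale (to banks) $147 billion: securities removed from the Fed's portfolio → −$147B.
Net: 0 − 147 = -$147 billion.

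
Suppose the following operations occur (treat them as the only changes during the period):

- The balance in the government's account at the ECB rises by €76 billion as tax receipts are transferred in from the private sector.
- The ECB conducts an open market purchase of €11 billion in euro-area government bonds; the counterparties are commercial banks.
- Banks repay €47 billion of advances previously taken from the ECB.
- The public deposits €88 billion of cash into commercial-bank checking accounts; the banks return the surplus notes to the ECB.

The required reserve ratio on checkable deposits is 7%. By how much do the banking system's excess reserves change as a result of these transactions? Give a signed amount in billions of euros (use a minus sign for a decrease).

Government account inflow €76 billion: reserves −€76B, deposits −€76B.
OMO purchase (from banks) €11 billion: reserves +€11B, deposits 0.
Discount-window repayment €47 billion: reserves −€47B, deposits 0.
Currency deposit €88 billion: reserves +€88B, deposits +€88B.
Totals: Δreserves = −€24B, Δdeposits = +€12B.
Δrequired reserves = 7% × +€12B = +€0.84B.
Δexcess reserves = Δreserves − Δrequired = −€24B − (+€0.84B) = -€24.84 billion.

-€24.84 billion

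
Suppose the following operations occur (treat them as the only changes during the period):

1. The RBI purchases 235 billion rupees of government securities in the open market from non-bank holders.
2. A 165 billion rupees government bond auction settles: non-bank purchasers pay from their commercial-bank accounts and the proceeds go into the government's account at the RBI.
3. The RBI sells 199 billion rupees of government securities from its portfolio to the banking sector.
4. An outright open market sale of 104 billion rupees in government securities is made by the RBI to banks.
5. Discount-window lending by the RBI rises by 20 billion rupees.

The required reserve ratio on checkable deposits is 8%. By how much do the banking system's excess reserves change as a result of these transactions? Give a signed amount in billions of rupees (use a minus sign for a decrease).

-218.6 billion

Asset purchase (from non-banks) 235 billion rupees: reserves +235B, deposits +235B.
Government account inflow 165 billion rupees: reserves −165B, deposits −165B.
OMO sale (to banks) 199 billion rupees: reserves −199B, deposits 0.
OMO sale (to banks) 104 billion rupees: reserves −104B, deposits 0.
Discount-window loan 20 billion rupees: reserves +20B, deposits 0.
Totals: Δreserves = −213B, Δdeposits = +70B.
Δrequired reserves = 8% × +70B = +5.6B.
Δexcess reserves = Δreserves − Δrequired = −213B − (+5.6B) = -218.6 billion.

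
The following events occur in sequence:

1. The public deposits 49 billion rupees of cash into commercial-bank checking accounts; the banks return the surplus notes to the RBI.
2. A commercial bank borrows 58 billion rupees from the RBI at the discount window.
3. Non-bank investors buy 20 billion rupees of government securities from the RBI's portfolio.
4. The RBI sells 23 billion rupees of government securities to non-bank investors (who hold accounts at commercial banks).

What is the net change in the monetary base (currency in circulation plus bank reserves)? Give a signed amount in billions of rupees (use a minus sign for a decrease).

+15 billion

RBI balance sheet:
  Assets:      Securities −43B, Loans to banks +58B
  Liabilities: Bank reserves +64B, Currency in circulation −49B
Monetary base = currency + reserves: −49B + (+64B) = +15 billion.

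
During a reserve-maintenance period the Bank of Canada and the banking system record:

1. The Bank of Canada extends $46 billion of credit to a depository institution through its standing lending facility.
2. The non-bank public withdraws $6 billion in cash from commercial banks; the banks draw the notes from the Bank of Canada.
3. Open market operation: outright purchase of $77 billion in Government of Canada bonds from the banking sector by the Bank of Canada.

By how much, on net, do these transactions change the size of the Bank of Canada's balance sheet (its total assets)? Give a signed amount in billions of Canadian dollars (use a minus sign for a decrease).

+$123 billion

Discount-window loan $46 billion: a Bank of Canada asset is acquired → +$46B.
Currency withdrawal $6 billion: only the composition of liabilities changes → 0.
OMO purchase (from banks) $77 billion: a Bank of Canada asset is acquired → +$77B.
Net: 46 + 0 + 77 = +$123 billion.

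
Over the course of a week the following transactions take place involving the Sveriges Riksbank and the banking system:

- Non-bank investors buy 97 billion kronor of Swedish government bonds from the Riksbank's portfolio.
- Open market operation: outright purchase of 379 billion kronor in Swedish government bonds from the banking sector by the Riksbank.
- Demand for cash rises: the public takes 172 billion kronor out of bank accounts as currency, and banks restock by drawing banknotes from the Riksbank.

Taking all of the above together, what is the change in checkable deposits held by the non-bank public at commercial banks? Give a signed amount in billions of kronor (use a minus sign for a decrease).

Asset sale (to non-banks) 97 billion kronor: non-bank counterparties' bank balances fall → −97B.
OMO purchase (from banks) 379 billion kronor: the counterparty is a bank, so public deposits are unchanged → 0.
Currency withdrawal 172 billion kronor: non-bank counterparties' bank balances fall → −172B.
Net: −97 + 0 − 172 = -269 billion.

-269 billion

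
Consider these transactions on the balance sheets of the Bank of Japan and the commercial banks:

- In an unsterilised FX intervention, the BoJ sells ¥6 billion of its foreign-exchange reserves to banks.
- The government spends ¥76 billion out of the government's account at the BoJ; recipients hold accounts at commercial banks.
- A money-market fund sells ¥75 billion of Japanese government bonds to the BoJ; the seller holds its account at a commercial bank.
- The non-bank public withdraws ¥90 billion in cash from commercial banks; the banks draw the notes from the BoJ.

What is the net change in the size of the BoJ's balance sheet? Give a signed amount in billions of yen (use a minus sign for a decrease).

+¥69 billion

BoJ balance sheet:
  Assets:      Securities +¥75B, Foreign assets −¥6B
  Liabilities: Bank reserves +¥55B, Currency in circulation +¥90B, Government deposits −¥76B
Change in total BoJ assets = +¥69 billion.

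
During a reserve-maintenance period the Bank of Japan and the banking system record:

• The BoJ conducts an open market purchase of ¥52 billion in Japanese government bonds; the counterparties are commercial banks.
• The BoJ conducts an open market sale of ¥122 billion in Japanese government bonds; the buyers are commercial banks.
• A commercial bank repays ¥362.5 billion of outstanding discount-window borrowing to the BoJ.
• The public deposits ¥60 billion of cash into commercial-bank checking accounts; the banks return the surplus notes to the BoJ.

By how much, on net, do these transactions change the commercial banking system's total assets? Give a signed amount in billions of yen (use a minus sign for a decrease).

-¥302.5 billion

OMO purchase (from banks) ¥52 billion: just an asset swap on bank balance sheets → 0.
OMO sale (to banks) ¥122 billion: just an asset swap on bank balance sheets → 0.
Discount-window repayment ¥362.5 billion: bank balance sheets shrink → −¥362.5B.
Currency deposit ¥60 billion: bank balance sheets expand → +¥60B.
Net: 0 + 0 − 362.5 + 60 = -¥302.5 billion.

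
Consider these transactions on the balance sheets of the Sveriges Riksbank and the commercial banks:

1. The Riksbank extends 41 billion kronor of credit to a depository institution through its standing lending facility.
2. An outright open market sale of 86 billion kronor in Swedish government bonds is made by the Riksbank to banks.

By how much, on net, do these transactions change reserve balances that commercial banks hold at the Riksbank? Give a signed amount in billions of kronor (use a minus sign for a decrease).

Riksbank balance sheet:
  Assets:      Securities −86B, Loans to banks +41B
  Liabilities: Bank reserves −45B
Commercial banking system:
  Assets:      Reserves at CB −45B, Securities +86B
  Liabilities: Borrowings from CB +41B
So the change in reserve balances that commercial banks hold at the Riksbank is -45 billion.

-45 billion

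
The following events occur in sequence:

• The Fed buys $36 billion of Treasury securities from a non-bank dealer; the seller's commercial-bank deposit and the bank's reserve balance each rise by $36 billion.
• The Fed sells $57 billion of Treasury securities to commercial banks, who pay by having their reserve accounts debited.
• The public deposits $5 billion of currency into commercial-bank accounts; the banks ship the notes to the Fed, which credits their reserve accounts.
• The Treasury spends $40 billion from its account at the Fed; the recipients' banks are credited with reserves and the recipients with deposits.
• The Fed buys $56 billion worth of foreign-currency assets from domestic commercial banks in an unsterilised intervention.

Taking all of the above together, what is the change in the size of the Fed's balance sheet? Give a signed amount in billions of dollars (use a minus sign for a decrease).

Asset purchase (from non-banks) $36 billion: a Fed asset is acquired → +$36B.
OMO sale (to banks) $57 billion: a Fed asset is shed → −$57B.
Currency deposit $5 billion: only the composition of liabilities changes → 0.
Government spending $40 billion: only the composition of liabilities changes → 0.
FX purchase $56 billion: a Fed asset is acquired → +$56B.
Net: 36 − 57 + 0 + 0 + 56 = +$35 billion.

+$35 billion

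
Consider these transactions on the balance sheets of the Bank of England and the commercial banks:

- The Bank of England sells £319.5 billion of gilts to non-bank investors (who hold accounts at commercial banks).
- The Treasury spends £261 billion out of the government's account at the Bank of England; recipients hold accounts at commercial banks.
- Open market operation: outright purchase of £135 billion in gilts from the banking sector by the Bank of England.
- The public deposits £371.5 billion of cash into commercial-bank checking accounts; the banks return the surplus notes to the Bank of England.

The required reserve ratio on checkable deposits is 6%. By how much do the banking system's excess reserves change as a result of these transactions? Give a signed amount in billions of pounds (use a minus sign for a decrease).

Asset sale (to non-banks) £319.5 billion: reserves −£319.5B, deposits −£319.5B.
Government spending £261 billion: reserves +£261B, deposits +£261B.
OMO purchase (from banks) £135 billion: reserves +£135B, deposits 0.
Currency deposit £371.5 billion: reserves +£371.5B, deposits +£371.5B.
Totals: Δreserves = +£448B, Δdeposits = +£313B.
Δrequired reserves = 6% × +£313B = +£18.78B.
Δexcess reserves = Δreserves − Δrequired = +£448B − (+£18.78B) = +£429.22 billion.

+£429.22 billion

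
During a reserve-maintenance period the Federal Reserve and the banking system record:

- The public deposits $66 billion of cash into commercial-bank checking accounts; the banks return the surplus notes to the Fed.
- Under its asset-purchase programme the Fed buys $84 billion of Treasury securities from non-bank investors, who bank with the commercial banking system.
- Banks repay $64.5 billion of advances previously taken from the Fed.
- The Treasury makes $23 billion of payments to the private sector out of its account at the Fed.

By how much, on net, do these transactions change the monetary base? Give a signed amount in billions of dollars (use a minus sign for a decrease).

Currency deposit $66 billion: just a shift between currency and reserves — both are base money → 0.
Asset purchase (from non-banks) $84 billion: Fed balance sheet expands → +$84B.
Discount-window repayment $64.5 billion: Fed balance sheet contracts → −$64.5B.
Government spending $23 billion: a non-base liability converts back to reserves → +$23B.
Net: 0 + 84 − 64.5 + 23 = +$42.5 billion.

+$42.5 billion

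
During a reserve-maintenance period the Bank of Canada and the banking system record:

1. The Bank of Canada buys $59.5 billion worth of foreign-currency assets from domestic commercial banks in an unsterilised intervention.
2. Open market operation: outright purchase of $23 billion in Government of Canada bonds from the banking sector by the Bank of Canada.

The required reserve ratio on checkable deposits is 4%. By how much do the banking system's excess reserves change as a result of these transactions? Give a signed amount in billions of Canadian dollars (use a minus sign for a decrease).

+$82.5 billion

FX purchase $59.5 billion: reserves +$59.5B, deposits 0.
OMO purchase (from banks) $23 billion: reserves +$23B, deposits 0.
Totals: Δreserves = +$82.5B, Δdeposits = 0.
Δrequired reserves = 4% × 0 = 0.
Δexcess reserves = Δreserves − Δrequired = +$82.5B − (0) = +$82.5 billion.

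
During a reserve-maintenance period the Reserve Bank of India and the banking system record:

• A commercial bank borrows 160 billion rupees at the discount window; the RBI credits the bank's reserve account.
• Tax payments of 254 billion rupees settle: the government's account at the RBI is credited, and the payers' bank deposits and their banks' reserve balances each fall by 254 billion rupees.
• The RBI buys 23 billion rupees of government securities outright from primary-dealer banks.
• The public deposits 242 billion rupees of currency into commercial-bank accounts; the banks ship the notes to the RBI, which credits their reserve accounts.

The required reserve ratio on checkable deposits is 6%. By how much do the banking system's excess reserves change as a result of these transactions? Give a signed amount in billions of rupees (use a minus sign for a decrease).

Discount-window loan 160 billion rupees: reserves +160B, deposits 0.
Government account inflow 254 billion rupees: reserves −254B, deposits −254B.
OMO purchase (from banks) 23 billion rupees: reserves +23B, deposits 0.
Currency deposit 242 billion rupees: reserves +242B, deposits +242B.
Totals: Δreserves = +171B, Δdeposits = −12B.
Δrequired reserves = 6% × −12B = −0.72B.
Δexcess reserves = Δreserves − Δrequired = +171B − (−0.72B) = +171.72 billion.

+171.72 billion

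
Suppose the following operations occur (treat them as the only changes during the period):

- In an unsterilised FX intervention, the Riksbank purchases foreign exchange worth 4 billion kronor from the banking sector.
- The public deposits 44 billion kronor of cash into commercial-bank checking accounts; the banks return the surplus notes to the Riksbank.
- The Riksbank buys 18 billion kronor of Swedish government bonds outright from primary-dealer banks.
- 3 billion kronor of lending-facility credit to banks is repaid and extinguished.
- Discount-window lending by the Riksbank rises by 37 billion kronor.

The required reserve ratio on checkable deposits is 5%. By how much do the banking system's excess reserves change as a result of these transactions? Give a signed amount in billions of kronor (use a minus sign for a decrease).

+97.8 billion

FX purchase 4 billion kronor: reserves +4B, deposits 0.
Currency deposit 44 billion kronor: reserves +44B, deposits +44B.
OMO purchase (from banks) 18 billion kronor: reserves +18B, deposits 0.
Discount-window repayment 3 billion kronor: reserves −3B, deposits 0.
Discount-window loan 37 billion kronor: reserves +37B, deposits 0.
Totals: Δreserves = +100B, Δdeposits = +44B.
Δrequired reserves = 5% × +44B = +2.2B.
Δexcess reserves = Δreserves − Δrequired = +100B − (+2.2B) = +97.8 billion.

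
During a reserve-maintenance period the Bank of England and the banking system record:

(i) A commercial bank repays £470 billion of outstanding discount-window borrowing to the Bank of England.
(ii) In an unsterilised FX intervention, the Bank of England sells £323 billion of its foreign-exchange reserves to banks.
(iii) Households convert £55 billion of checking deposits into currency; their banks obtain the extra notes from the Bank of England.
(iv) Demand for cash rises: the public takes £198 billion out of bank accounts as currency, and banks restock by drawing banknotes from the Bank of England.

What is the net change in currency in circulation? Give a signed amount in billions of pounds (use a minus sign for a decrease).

Bank of England balance sheet:
  Assets:      Loans to banks −£470B, Foreign assets −£323B
  Liabilities: Bank reserves −£1046B, Currency in circulation +£253B
So the change in currency in circulation is +£253 billion.

+£253 billion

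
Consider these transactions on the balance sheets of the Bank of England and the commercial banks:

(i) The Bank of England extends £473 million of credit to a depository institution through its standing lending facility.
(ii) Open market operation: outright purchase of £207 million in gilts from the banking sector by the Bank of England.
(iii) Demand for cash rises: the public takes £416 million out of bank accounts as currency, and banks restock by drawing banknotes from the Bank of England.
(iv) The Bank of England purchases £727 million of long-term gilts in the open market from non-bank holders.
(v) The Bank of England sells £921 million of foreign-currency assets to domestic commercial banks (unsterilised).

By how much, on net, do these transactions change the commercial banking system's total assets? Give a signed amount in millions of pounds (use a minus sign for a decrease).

Discount-window loan £473 million: bank balance sheets expand → +£473M.
OMO purchase (from banks) £207 million: just an asset swap on bank balance sheets → 0.
Currency withdrawal £416 million: bank balance sheets shrink → −£416M.
Asset purchase (from non-banks) £727 million: bank balance sheets expand → +£727M.
FX sale £921 million: just an asset swap on bank balance sheets → 0.
Net: 473 + 0 − 416 + 727 + 0 = +£784 million.

+£784 million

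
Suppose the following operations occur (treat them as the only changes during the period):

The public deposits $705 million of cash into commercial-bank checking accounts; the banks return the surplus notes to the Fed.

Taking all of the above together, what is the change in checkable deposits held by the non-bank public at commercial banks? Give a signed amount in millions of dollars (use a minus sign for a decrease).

+$705 million

Fed balance sheet:
  Assets:      no change
  Liabilities: Bank reserves +$705M, Currency in circulation −$705M
Commercial banking system:
  Assets:      Reserves at CB +$705M
  Liabilities: Checkable deposits +$705M
So the change in checkable deposits held by the non-bank public at commercial banks is +$705 million.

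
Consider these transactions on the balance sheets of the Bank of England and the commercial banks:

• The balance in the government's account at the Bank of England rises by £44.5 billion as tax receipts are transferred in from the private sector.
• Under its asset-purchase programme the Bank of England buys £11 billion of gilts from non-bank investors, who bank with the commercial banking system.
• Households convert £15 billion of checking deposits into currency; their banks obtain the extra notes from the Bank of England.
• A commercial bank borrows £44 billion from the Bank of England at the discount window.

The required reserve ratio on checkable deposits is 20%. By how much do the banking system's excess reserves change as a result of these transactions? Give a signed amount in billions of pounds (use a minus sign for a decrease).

+£5.2 billion

Government account inflow £44.5 billion: reserves −£44.5B, deposits −£44.5B.
Asset purchase (from non-banks) £11 billion: reserves +£11B, deposits +£11B.
Currency withdrawal £15 billion: reserves −£15B, deposits −£15B.
Discount-window loan £44 billion: reserves +£44B, deposits 0.
Totals: Δreserves = −£4.5B, Δdeposits = −£48.5B.
Δrequired reserves = 20% × −£48.5B = −£9.7B.
Δexcess reserves = Δreserves − Δrequired = −£4.5B − (−£9.7B) = +£5.2 billion.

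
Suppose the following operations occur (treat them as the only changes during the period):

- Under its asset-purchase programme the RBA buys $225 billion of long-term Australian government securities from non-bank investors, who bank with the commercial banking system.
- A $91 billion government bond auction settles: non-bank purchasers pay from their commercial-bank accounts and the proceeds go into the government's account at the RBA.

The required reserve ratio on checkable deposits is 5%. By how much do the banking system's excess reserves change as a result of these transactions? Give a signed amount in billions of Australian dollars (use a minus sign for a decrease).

Asset purchase (from non-banks) $225 billion: reserves +$225B, deposits +$225B.
Government account inflow $91 billion: reserves −$91B, deposits −$91B.
Totals: Δreserves = +$134B, Δdeposits = +$134B.
Δrequired reserves = 5% × +$134B = +$6.7B.
Δexcess reserves = Δreserves − Δrequired = +$134B − (+$6.7B) = +$127.3 billion.

+$127.3 billion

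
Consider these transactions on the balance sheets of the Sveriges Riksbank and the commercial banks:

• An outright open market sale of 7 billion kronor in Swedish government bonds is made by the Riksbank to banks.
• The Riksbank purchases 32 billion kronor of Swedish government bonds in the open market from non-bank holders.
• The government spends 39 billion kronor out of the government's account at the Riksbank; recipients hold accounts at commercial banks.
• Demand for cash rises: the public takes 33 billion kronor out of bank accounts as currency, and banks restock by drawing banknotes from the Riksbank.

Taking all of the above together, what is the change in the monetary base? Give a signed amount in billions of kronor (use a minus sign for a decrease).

Riksbank balance sheet:
  Assets:      Securities +25B
  Liabilities: Bank reserves +31B, Currency in circulation +33B, Government deposits −39B
Monetary base = currency + reserves: +33B + (+31B) = +64 billion.

+64 billion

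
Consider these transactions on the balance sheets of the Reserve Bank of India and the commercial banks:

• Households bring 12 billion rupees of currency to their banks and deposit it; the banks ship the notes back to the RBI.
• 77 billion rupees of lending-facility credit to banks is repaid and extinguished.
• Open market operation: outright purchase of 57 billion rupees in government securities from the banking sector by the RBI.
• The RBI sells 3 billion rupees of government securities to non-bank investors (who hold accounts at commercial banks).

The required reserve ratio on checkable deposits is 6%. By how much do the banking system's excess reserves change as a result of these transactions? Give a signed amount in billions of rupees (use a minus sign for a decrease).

-11.54 billion

Currency deposit 12 billion rupees: reserves +12B, deposits +12B.
Discount-window repayment 77 billion rupees: reserves −77B, deposits 0.
OMO purchase (from banks) 57 billion rupees: reserves +57B, deposits 0.
Asset sale (to non-banks) 3 billion rupees: reserves −3B, deposits −3B.
Totals: Δreserves = −11B, Δdeposits = +9B.
Δrequired reserves = 6% × +9B = +0.54B.
Δexcess reserves = Δreserves − Δrequired = −11B − (+0.54B) = -11.54 billion.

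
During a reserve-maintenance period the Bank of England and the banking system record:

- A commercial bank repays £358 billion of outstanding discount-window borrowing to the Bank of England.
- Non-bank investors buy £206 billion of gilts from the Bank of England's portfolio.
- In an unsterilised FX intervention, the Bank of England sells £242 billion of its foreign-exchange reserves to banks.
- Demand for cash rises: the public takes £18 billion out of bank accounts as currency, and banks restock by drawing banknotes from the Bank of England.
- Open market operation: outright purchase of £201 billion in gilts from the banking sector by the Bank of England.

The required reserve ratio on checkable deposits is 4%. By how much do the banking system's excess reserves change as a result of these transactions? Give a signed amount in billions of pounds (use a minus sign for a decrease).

-£614.04 billion

Discount-window repayment £358 billion: reserves −£358B, deposits 0.
Asset sale (to non-banks) £206 billion: reserves −£206B, deposits −£206B.
FX sale £242 billion: reserves −£242B, deposits 0.
Currency withdrawal £18 billion: reserves −£18B, deposits −£18B.
OMO purchase (from banks) £201 billion: reserves +£201B, deposits 0.
Totals: Δreserves = −£623B, Δdeposits = −£224B.
Δrequired reserves = 4% × −£224B = −£8.96B.
Δexcess reserves = Δreserves − Δrequired = −£623B − (−£8.96B) = -£614.04 billion.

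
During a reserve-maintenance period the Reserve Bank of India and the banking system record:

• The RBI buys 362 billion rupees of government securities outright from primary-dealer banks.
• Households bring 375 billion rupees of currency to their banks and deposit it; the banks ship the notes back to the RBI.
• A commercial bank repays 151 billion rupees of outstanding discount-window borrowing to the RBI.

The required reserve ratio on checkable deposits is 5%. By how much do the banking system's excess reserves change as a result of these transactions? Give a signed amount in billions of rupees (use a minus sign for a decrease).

+567.25 billion

OMO purchase (from banks) 362 billion rupees: reserves +362B, deposits 0.
Currency deposit 375 billion rupees: reserves +375B, deposits +375B.
Discount-window repayment 151 billion rupees: reserves −151B, deposits 0.
Totals: Δreserves = +586B, Δdeposits = +375B.
Δrequired reserves = 5% × +375B = +18.75B.
Δexcess reserves = Δreserves − Δrequired = +586B − (+18.75B) = +567.25 billion.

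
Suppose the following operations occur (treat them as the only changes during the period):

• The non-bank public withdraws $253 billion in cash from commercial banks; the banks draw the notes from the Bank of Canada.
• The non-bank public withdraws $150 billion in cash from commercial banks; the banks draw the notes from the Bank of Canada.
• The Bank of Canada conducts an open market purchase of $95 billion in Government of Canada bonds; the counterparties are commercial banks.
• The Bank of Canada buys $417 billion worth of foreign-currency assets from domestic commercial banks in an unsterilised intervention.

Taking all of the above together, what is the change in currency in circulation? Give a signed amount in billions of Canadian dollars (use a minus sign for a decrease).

+$403 billion

Bank of Canada balance sheet:
  Assets:      Securities +$95B, Foreign assets +$417B
  Liabilities: Bank reserves +$109B, Currency in circulation +$403B
So the change in currency in circulation is +$403 billion.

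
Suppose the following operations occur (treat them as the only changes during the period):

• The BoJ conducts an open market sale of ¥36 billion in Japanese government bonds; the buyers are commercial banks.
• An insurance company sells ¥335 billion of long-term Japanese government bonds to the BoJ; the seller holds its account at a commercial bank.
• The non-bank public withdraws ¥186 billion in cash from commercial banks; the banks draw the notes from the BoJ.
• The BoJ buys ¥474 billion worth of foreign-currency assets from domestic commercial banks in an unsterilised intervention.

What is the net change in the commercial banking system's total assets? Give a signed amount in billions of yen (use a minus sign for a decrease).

BoJ balance sheet:
  Assets:      Securities +¥299B, Foreign assets +¥474B
  Liabilities: Bank reserves +¥587B, Currency in circulation +¥186B
Commercial banking system:
  Assets:      Reserves at CB +¥587B, Securities +¥36B, Foreign assets −¥474B
  Liabilities: Checkable deposits +¥149B
Change in total bank assets = +¥149 billion.

+¥149 billion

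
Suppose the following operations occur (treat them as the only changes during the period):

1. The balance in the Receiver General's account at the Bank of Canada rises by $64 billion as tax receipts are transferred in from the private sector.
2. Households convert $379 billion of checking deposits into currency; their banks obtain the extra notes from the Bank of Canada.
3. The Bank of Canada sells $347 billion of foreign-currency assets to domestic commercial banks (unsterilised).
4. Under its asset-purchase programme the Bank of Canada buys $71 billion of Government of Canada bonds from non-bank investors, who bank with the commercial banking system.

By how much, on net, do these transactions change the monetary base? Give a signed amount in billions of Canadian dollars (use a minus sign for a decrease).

Bank of Canada balance sheet:
  Assets:      Securities +$71B, Foreign assets −$347B
  Liabilities: Bank reserves −$719B, Currency in circulation +$379B, Government deposits +$64B
Monetary base = currency + reserves: +$379B + (−$719B) = -$340 billion.

-$340 billion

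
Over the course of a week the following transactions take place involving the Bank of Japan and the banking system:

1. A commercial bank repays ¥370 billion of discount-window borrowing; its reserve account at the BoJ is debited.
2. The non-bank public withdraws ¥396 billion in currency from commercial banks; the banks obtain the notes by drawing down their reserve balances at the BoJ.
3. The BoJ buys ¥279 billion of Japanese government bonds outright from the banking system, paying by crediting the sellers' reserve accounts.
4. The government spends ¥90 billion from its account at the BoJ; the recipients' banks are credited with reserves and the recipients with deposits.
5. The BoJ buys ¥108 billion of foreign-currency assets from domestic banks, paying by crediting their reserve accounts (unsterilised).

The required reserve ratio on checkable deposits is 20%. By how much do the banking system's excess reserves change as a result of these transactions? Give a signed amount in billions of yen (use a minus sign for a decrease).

-¥227.8 billion

Discount-window repayment ¥370 billion: reserves −¥370B, deposits 0.
Currency withdrawal ¥396 billion: reserves −¥396B, deposits −¥396B.
OMO purchase (from banks) ¥279 billion: reserves +¥279B, deposits 0.
Government spending ¥90 billion: reserves +¥90B, deposits +¥90B.
FX purchase ¥108 billion: reserves +¥108B, deposits 0.
Totals: Δreserves = −¥289B, Δdeposits = −¥306B.
Δrequired reserves = 20% × −¥306B = −¥61.2B.
Δexcess reserves = Δreserves − Δrequired = −¥289B − (−¥61.2B) = -¥227.8 billion.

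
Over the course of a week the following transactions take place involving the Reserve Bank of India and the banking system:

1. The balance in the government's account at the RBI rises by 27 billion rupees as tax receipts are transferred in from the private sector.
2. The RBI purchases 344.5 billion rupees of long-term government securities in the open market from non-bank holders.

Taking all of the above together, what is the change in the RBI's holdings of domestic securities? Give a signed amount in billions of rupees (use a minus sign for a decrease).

+344.5 billion

RBI balance sheet:
  Assets:      Securities +344.5B
  Liabilities: Bank reserves +317.5B, Government deposits +27B
So the change in the RBI's holdings of domestic securities is +344.5 billion.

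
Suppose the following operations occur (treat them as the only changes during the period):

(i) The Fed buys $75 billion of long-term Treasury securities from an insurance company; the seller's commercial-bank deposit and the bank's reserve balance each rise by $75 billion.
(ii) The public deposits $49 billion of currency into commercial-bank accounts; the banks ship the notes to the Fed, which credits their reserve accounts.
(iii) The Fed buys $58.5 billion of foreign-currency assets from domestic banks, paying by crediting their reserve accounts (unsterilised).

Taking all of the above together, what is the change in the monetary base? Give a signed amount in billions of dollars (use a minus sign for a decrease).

+$133.5 billion

Fed balance sheet:
  Assets:      Securities +$75B, Foreign assets +$58.5B
  Liabilities: Bank reserves +$182.5B, Currency in circulation −$49B
Monetary base = currency + reserves: −$49B + (+$182.5B) = +$133.5 billion.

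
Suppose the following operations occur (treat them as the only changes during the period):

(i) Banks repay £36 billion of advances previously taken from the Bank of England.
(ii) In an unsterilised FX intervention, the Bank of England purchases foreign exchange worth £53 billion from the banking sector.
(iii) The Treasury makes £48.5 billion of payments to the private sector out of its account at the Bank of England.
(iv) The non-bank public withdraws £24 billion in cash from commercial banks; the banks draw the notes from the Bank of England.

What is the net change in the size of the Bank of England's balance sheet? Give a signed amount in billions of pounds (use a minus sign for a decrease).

Bank of England balance sheet:
  Assets:      Loans to banks −£36B, Foreign assets +£53B
  Liabilities: Bank reserves +£41.5B, Currency in circulation +£24B, Government deposits −£48.5B
Change in total Bank of England assets = +£17 billion.

+£17 billion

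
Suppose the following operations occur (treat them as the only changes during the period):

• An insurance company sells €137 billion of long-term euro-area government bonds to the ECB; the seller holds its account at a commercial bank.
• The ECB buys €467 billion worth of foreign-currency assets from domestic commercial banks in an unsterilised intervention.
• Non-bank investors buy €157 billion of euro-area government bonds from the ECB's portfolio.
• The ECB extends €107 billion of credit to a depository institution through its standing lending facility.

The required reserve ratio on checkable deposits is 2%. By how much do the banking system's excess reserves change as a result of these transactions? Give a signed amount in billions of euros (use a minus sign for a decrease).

Asset purchase (from non-banks) €137 billion: reserves +€137B, deposits +€137B.
FX purchase €467 billion: reserves +€467B, deposits 0.
Asset sale (to non-banks) €157 billion: reserves −€157B, deposits −€157B.
Discount-window loan €107 billion: reserves +€107B, deposits 0.
Totals: Δreserves = +€554B, Δdeposits = −€20B.
Δrequired reserves = 2% × −€20B = −€0.4B.
Δexcess reserves = Δreserves − Δrequired = +€554B − (−€0.4B) = +€554.4 billion.

+€554.4 billion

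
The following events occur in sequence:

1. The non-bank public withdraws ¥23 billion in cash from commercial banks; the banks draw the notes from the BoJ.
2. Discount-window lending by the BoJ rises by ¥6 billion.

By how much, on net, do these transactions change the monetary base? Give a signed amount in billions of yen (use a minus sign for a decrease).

Currency withdrawal ¥23 billion: just a shift between currency and reserves — both are base money → 0.
Discount-window loan ¥6 billion: BoJ balance sheet expands → +¥6B.
Net: 0 + 6 = +¥6 billion.

+¥6 billion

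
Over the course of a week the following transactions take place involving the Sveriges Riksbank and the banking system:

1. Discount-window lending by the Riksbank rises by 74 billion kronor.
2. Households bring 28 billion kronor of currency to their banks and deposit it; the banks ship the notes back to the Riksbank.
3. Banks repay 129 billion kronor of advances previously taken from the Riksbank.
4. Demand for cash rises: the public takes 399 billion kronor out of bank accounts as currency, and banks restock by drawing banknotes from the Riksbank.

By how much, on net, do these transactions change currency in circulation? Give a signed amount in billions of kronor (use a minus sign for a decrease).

Riksbank balance sheet:
  Assets:      Loans to banks −55B
  Liabilities: Bank reserves −426B, Currency in circulation +371B
Commercial banking system:
  Assets:      Reserves at CB −426B
  Liabilities: Checkable deposits −371B, Borrowings from CB −55B
So the change in currency in circulation is +371 billion.

+371 billion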